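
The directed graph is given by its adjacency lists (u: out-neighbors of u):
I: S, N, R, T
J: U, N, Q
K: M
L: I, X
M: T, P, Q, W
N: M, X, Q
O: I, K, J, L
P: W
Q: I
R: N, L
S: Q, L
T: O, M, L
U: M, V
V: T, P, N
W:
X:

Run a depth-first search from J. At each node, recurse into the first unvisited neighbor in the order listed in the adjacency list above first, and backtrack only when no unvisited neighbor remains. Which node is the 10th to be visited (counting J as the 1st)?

X

Visit J
J → U
U → M
M → T
T → O
O → I
I → S
S → Q
S → L
L → X
I → N
I → R
O → K
M → P
P → W
U → V

Visit order: J, U, M, T, O, I, S, Q, L, X, N, R, K, P, W, V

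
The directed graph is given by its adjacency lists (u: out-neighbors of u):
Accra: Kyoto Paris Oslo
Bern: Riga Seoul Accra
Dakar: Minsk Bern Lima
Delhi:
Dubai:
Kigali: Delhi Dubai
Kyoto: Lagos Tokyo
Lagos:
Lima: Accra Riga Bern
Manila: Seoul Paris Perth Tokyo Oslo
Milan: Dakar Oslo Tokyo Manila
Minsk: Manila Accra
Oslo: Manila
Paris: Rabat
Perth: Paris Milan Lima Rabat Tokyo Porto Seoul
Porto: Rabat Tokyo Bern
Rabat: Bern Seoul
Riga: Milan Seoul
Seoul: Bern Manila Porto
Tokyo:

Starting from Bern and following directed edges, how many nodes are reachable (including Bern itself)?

BFS from Bern visits: Bern, Riga, Seoul, Accra, Milan, Manila, Porto, Kyoto, Paris, Oslo, Dakar, Tokyo, Perth, Rabat, Lagos, Minsk, Lima
Reachable nodes: 17 of 20 total.

17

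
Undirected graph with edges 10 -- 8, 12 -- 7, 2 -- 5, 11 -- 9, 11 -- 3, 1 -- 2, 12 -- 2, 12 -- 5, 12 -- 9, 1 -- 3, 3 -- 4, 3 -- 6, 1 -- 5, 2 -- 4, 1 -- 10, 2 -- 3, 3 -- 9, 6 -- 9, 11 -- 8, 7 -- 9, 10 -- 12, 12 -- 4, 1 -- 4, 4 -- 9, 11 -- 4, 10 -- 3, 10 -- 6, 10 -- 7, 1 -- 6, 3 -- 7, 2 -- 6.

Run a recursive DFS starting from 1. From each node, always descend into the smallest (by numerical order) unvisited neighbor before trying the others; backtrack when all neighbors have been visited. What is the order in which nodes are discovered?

1, 2, 3, 4, 9, 6, 10, 7, 12, 5, 8, 11

Visit 1
1 → 2
2 → 3
3 → 4
4 → 9
9 → 6
6 → 10
10 → 7
7 → 12
12 → 5
10 → 8
8 → 11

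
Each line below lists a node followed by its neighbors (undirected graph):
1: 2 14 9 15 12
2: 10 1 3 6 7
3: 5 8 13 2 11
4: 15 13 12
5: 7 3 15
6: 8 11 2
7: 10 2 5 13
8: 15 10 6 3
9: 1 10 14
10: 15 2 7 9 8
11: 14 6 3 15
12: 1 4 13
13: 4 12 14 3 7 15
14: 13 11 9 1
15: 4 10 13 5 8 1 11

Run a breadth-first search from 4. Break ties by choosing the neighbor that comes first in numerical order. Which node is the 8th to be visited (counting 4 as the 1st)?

14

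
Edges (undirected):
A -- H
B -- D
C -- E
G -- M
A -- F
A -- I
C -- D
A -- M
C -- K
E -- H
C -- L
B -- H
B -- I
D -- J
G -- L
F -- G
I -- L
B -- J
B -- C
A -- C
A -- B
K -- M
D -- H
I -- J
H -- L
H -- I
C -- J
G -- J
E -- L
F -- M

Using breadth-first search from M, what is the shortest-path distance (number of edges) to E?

3

Level 0: M
Level 1: A, F, G, K
Level 2: B, C, H, I, J, L
Level 3: D, E
E first appears at level 3.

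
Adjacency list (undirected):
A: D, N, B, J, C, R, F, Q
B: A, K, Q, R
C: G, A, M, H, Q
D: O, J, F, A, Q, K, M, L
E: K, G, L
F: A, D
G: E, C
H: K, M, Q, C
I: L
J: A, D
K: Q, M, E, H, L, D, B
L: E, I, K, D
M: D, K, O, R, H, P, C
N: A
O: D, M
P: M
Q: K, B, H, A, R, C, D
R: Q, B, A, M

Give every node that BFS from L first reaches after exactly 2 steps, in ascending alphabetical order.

Level 0: L
Level 1: D, E, I, K
Level 2: A, B, F, G, H, J, M, O, Q
Level 3: C, N, P, R

A, B, F, G, H, J, M, O, Q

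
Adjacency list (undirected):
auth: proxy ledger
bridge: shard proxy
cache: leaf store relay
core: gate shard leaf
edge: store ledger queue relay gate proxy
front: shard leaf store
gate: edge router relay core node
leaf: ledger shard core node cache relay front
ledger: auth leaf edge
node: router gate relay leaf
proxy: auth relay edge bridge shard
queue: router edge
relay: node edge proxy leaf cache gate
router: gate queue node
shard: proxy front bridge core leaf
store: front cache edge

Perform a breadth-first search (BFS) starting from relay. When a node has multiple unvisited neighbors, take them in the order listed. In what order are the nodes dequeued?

Visit relay; enqueue node, edge, proxy, leaf, cache, gate → queue [node, edge, proxy, leaf, cache, gate]
Visit node; enqueue router → queue [edge, proxy, leaf, cache, gate, router]
Visit edge; enqueue store, ledger, queue → queue [proxy, leaf, cache, gate, router, store, ledger, queue]
Visit proxy; enqueue auth, bridge, shard → queue [leaf, cache, gate, router, store, ledger, queue, auth, bridge, shard]
Visit leaf; enqueue core, front → queue [cache, gate, router, store, ledger, queue, auth, bridge, shard, core, front]
Visit cache → queue [gate, router, store, ledger, queue, auth, bridge, shard, core, front]
Visit gate → queue [router, store, ledger, queue, auth, bridge, shard, core, front]
Visit router → queue [store, ledger, queue, auth, bridge, shard, core, front]
Visit store → queue [ledger, queue, auth, bridge, shard, core, front]
Visit ledger → queue [queue, auth, bridge, shard, core, front]
Visit queue → queue [auth, bridge, shard, core, front]
Visit auth → queue [bridge, shard, core, front]
Visit bridge → queue [shard, core, front]
Visit shard → queue [core, front]
Visit core → queue [front]
Visit front → queue []

relay node edge proxy leaf cache gate router store ledger queue auth bridge shard core front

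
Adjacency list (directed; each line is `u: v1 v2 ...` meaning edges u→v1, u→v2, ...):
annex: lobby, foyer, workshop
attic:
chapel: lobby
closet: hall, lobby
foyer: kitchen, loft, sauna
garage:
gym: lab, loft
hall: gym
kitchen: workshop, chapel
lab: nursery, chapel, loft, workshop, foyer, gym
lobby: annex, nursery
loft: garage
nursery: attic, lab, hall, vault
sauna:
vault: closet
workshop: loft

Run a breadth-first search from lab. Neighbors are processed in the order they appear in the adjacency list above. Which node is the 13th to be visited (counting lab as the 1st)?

kitchen

Visit lab; enqueue nursery, chapel, loft, workshop, foyer, gym → queue [nursery, chapel, loft, workshop, foyer, gym]
Visit nursery; enqueue attic, hall, vault → queue [chapel, loft, workshop, foyer, gym, attic, hall, vault]
Visit chapel; enqueue lobby → queue [loft, workshop, foyer, gym, attic, hall, vault, lobby]
Visit loft; enqueue garage → queue [workshop, foyer, gym, attic, hall, vault, lobby, garage]
Visit workshop → queue [foyer, gym, attic, hall, vault, lobby, garage]
Visit foyer; enqueue kitchen, sauna → queue [gym, attic, hall, vault, lobby, garage, kitchen, sauna]
Visit gym → queue [attic, hall, vault, lobby, garage, kitchen, sauna]
Visit attic → queue [hall, vault, lobby, garage, kitchen, sauna]
Visit hall → queue [vault, lobby, garage, kitchen, sauna]
Visit vault; enqueue closet → queue [lobby, garage, kitchen, sauna, closet]
Visit lobby; enqueue annex → queue [garage, kitchen, sauna, closet, annex]
Visit garage → queue [kitchen, sauna, closet, annex]
Visit kitchen → queue [sauna, closet, annex]
Visit sauna → queue [closet, annex]
Visit closet → queue [annex]
Visit annex → queue []

Visit order: lab, nursery, chapel, loft, workshop, foyer, gym, attic, hall, vault, lobby, garage, kitchen, sauna, closet, annex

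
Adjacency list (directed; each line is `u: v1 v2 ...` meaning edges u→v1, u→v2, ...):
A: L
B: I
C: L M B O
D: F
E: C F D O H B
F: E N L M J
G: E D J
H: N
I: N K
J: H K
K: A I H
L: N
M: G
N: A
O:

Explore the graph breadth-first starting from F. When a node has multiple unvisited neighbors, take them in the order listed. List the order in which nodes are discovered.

Visit F; enqueue E, N, L, M, J → queue [E, N, L, M, J]
Visit E; enqueue C, D, O, H, B → queue [N, L, M, J, C, D, O, H, B]
Visit N; enqueue A → queue [L, M, J, C, D, O, H, B, A]
Visit L → queue [M, J, C, D, O, H, B, A]
Visit M; enqueue G → queue [J, C, D, O, H, B, A, G]
Visit J; enqueue K → queue [C, D, O, H, B, A, G, K]
Visit C → queue [D, O, H, B, A, G, K]
Visit D → queue [O, H, B, A, G, K]
Visit O → queue [H, B, A, G, K]
Visit H → queue [B, A, G, K]
Visit B; enqueue I → queue [A, G, K, I]
Visit A → queue [G, K, I]
Visit G → queue [K, I]
Visit K → queue [I]
Visit I → queue []

F → E → N → L → M → J → C → D → O → H → B → A → G → K → I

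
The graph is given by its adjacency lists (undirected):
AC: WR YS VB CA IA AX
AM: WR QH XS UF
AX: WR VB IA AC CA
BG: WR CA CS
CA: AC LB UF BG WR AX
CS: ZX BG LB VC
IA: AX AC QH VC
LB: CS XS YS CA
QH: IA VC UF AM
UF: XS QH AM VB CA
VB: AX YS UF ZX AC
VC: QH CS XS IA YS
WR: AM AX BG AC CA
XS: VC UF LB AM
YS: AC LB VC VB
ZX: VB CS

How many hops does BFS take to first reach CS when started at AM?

3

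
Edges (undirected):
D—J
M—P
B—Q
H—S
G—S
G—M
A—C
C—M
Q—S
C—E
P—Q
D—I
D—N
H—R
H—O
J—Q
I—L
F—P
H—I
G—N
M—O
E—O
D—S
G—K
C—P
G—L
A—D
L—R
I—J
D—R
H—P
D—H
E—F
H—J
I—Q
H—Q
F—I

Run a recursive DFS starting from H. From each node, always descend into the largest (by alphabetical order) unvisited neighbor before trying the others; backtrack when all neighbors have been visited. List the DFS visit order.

H → S → Q → P → M → O → E → F → I → L → R → D → N → G → K → J → A → C → B

Visit H
H → S
S → Q
Q → P
P → M
M → O
O → E
E → F
F → I
I → L
L → R
R → D
D → N
N → G
G → K
D → J
D → A
A → C
Q → B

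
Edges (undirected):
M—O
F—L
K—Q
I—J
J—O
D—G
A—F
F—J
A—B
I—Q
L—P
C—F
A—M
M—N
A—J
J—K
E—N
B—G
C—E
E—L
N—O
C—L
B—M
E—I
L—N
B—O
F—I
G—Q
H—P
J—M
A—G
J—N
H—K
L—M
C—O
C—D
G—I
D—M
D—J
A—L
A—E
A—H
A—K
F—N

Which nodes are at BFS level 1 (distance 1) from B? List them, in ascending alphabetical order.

Level 0: B
Level 1: A, G, M, O
Level 2: C, D, E, F, H, I, J, K, L, N, Q
Level 3: P

A, G, M, O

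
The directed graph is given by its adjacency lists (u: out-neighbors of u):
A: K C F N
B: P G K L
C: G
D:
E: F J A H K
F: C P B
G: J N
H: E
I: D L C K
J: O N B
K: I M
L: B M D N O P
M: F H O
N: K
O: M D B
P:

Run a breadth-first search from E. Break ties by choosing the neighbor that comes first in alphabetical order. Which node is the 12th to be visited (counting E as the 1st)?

I

Visit E; enqueue A, F, H, J, K → queue [A, F, H, J, K]
Visit A; enqueue C, N → queue [F, H, J, K, C, N]
Visit F; enqueue B, P → queue [H, J, K, C, N, B, P]
Visit H → queue [J, K, C, N, B, P]
Visit J; enqueue O → queue [K, C, N, B, P, O]
Visit K; enqueue I, M → queue [C, N, B, P, O, I, M]
Visit C; enqueue G → queue [N, B, P, O, I, M, G]
Visit N → queue [B, P, O, I, M, G]
Visit B; enqueue L → queue [P, O, I, M, G, L]
Visit P → queue [O, I, M, G, L]
Visit O; enqueue D → queue [I, M, G, L, D]
Visit I → queue [M, G, L, D]
Visit M → queue [G, L, D]
Visit G → queue [L, D]
Visit L → queue [D]
Visit D → queue []

Visit order: E, A, F, H, J, K, C, N, B, P, O, I, M, G, L, D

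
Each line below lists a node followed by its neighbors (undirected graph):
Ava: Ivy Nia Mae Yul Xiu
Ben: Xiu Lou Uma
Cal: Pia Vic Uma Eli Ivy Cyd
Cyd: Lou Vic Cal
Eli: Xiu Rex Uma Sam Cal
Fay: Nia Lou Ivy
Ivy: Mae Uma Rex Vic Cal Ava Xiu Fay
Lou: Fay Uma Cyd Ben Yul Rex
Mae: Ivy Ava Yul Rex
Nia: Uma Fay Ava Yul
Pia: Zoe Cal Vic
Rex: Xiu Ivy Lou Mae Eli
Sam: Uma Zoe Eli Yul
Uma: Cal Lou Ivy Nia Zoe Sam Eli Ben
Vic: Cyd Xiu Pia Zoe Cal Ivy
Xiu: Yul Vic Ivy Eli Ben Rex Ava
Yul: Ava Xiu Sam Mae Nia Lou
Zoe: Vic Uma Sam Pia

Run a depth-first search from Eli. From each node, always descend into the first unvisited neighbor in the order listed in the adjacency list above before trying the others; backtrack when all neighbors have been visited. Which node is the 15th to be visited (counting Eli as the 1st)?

Vic

Visit Eli
Eli → Xiu
Xiu → Yul
Yul → Ava
Ava → Ivy
Ivy → Mae
Mae → Rex
Rex → Lou
Lou → Fay
Fay → Nia
Nia → Uma
Uma → Cal
Cal → Pia
Pia → Zoe
Zoe → Vic
Vic → Cyd
Zoe → Sam
Uma → Ben

Visit order: Eli, Xiu, Yul, Ava, Ivy, Mae, Rex, Lou, Fay, Nia, Uma, Cal, Pia, Zoe, Vic, Cyd, Sam, Ben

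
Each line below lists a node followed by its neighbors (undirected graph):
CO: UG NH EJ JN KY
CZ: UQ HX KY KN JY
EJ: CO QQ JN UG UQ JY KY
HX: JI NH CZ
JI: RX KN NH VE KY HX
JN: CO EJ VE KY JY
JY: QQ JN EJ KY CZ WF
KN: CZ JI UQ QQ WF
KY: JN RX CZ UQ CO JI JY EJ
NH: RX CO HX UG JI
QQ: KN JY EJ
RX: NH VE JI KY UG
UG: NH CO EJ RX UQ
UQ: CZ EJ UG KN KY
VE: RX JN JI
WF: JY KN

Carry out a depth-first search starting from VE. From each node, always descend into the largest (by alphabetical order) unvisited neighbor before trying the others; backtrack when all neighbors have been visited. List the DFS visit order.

Visit VE
VE → RX
RX → UG
UG → UQ
UQ → KY
KY → JY
JY → WF
WF → KN
KN → QQ
QQ → EJ
EJ → JN
JN → CO
CO → NH
NH → JI
JI → HX
HX → CZ

VE -> RX -> UG -> UQ -> KY -> JY -> WF -> KN -> QQ -> EJ -> JN -> CO -> NH -> JI -> HX -> CZ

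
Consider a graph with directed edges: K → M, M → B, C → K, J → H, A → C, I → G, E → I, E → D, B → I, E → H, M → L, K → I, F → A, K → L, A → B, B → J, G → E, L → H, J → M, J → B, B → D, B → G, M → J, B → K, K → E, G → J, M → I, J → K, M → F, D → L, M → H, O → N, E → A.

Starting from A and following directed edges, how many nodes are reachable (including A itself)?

13

BFS from A visits: A, C, B, K, J, I, G, D, M, L, E, H, F
Reachable nodes: 13 of 15 total.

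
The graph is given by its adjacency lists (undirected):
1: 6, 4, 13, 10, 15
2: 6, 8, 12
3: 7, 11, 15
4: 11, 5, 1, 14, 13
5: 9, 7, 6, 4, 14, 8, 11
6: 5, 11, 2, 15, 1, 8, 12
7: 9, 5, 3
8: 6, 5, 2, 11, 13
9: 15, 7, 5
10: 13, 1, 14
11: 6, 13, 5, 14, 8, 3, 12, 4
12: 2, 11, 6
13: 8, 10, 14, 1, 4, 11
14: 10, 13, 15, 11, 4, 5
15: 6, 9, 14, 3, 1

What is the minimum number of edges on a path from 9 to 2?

3

Level 0: 9
Level 1: 5, 7, 15
Level 2: 1, 3, 4, 6, 8, 11, 14
Level 3: 2, 10, 12, 13
2 first appears at level 3.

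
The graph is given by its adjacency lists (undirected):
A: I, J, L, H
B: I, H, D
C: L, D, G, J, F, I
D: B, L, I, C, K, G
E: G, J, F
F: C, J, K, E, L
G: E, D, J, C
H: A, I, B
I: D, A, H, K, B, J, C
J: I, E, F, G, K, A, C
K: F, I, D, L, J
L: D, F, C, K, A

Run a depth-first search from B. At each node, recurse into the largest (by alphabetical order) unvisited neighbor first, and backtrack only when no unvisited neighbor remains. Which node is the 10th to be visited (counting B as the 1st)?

C

Visit B
B → I
I → K
K → L
L → F
F → J
J → G
G → E
G → D
D → C
J → A
A → H

Visit order: B, I, K, L, F, J, G, E, D, C, A, H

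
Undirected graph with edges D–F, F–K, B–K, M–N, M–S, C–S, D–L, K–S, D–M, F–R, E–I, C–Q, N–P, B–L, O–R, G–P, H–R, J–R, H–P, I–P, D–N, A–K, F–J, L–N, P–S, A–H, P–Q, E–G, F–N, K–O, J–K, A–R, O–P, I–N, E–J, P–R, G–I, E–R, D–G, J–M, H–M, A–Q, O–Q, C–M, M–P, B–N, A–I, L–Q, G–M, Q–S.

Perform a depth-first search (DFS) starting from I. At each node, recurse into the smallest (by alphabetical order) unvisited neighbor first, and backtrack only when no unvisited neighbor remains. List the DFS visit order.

I A H M C Q L B K F D G E J R O P N S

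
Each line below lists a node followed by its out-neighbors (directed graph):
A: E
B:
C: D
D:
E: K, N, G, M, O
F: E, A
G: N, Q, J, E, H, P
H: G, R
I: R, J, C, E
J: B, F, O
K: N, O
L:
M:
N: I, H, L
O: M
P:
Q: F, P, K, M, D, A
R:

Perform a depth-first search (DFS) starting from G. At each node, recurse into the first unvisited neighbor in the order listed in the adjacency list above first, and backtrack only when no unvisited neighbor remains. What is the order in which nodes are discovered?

Visit G
G → N
N → I
I → R
I → J
J → B
J → F
F → E
E → K
K → O
O → M
F → A
I → C
C → D
N → H
N → L
G → Q
Q → P

G -> N -> I -> R -> J -> B -> F -> E -> K -> O -> M -> A -> C -> D -> H -> L -> Q -> P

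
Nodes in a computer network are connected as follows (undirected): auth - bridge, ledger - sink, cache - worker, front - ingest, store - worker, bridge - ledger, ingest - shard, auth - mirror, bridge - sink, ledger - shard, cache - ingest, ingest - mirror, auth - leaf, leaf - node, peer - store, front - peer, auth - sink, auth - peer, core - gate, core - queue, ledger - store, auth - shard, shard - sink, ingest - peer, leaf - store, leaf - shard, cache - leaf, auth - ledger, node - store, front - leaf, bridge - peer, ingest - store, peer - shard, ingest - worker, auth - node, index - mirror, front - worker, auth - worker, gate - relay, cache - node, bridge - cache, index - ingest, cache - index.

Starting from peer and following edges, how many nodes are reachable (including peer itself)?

15

BFS from peer visits: peer, auth, bridge, front, ingest, shard, store, leaf, ledger, mirror, node, sink, worker, cache, index
Reachable nodes: 15 of 19 total.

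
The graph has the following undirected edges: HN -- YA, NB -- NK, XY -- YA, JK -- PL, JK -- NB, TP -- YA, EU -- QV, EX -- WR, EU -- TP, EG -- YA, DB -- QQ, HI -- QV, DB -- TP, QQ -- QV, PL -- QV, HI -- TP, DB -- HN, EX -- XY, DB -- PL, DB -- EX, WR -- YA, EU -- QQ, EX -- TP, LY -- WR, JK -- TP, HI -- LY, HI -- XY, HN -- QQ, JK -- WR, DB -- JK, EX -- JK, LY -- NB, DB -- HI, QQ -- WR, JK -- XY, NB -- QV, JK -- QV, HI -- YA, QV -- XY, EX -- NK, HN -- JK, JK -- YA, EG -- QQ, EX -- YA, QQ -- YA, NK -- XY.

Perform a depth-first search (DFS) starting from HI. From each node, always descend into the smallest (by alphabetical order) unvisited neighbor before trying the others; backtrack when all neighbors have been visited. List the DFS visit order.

HI DB EX JK HN QQ EG YA TP EU QV NB LY WR NK XY PL

Visit HI
HI → DB
DB → EX
EX → JK
JK → HN
HN → QQ
QQ → EG
EG → YA
YA → TP
TP → EU
EU → QV
QV → NB
NB → LY
LY → WR
NB → NK
NK → XY
QV → PL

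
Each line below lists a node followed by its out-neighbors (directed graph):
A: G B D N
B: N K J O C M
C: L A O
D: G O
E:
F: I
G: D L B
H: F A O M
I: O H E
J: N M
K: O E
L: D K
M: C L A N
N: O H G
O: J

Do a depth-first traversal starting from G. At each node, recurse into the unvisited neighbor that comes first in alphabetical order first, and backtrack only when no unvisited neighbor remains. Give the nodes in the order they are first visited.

G -> B -> C -> A -> D -> O -> J -> M -> L -> K -> E -> N -> H -> F -> I

Visit G
G → B
B → C
C → A
A → D
D → O
O → J
J → M
M → L
L → K
K → E
M → N
N → H
H → F
F → I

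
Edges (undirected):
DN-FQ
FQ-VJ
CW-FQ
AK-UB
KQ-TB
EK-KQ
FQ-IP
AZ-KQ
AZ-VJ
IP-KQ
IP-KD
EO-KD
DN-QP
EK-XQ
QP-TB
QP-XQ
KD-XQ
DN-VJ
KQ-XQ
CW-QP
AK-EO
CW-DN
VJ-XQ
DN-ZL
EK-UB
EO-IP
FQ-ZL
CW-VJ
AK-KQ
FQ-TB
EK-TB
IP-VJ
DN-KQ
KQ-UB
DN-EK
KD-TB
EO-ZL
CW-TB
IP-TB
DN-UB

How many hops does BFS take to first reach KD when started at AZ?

Level 0: AZ
Level 1: KQ, VJ
Level 2: AK, CW, DN, EK, FQ, IP, TB, UB, XQ
Level 3: EO, KD, QP, ZL
KD first appears at level 3.

3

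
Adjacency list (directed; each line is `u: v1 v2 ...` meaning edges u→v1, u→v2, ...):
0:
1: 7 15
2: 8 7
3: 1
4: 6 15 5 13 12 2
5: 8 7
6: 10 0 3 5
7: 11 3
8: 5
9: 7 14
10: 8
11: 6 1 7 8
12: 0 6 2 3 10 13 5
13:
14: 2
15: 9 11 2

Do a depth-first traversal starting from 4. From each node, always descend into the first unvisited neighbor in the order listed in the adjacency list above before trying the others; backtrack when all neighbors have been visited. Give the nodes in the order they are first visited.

4 -> 6 -> 10 -> 8 -> 5 -> 7 -> 11 -> 1 -> 15 -> 9 -> 14 -> 2 -> 3 -> 0 -> 13 -> 12

Visit 4
4 → 6
6 → 10
10 → 8
8 → 5
5 → 7
7 → 11
11 → 1
1 → 15
15 → 9
9 → 14
14 → 2
7 → 3
6 → 0
4 → 13
4 → 12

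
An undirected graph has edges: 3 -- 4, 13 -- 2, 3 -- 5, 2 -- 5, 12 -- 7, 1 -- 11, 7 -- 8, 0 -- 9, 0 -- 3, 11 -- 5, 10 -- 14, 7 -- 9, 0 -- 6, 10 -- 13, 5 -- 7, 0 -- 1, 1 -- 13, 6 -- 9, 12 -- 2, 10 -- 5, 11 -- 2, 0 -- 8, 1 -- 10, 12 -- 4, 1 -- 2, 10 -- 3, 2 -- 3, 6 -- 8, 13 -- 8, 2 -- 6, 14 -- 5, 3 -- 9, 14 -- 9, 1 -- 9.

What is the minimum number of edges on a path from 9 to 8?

Level 0: 9
Level 1: 0, 1, 3, 6, 7, 14
Level 2: 2, 4, 5, 8, 10, 11, 12, 13
8 first appears at level 2.

2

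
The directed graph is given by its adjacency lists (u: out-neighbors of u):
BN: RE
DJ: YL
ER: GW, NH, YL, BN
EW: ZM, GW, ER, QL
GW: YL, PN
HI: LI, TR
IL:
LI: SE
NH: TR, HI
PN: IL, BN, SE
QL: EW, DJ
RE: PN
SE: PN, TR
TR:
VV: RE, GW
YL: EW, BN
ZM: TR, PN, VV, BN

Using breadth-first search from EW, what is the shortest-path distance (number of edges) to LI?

4

Level 0: EW
Level 1: ER, GW, QL, ZM
Level 2: BN, DJ, NH, PN, TR, VV, YL
Level 3: HI, IL, RE, SE
Level 4: LI
LI first appears at level 4.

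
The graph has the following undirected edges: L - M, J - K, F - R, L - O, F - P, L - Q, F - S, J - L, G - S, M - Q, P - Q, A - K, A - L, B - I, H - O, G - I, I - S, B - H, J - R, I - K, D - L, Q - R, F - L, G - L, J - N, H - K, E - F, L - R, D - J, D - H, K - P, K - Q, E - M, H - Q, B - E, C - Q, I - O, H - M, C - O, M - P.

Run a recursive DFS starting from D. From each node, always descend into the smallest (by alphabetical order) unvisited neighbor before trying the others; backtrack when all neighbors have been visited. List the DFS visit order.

Visit D
D → H
H → B
B → E
E → F
F → L
L → A
A → K
K → I
I → G
G → S
I → O
O → C
C → Q
Q → M
M → P
Q → R
R → J
J → N

D, H, B, E, F, L, A, K, I, G, S, O, C, Q, M, P, R, J, N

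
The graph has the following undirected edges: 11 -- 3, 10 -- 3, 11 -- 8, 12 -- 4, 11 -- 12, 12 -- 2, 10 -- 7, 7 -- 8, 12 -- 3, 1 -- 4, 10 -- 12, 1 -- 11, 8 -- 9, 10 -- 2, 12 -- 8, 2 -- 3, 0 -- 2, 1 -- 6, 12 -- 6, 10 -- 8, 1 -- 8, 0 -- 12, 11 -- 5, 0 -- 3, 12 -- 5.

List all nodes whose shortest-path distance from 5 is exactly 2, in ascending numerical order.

0, 1, 2, 3, 4, 6, 8, 10

Level 0: 5
Level 1: 11, 12
Level 2: 0, 1, 2, 3, 4, 6, 8, 10
Level 3: 7, 9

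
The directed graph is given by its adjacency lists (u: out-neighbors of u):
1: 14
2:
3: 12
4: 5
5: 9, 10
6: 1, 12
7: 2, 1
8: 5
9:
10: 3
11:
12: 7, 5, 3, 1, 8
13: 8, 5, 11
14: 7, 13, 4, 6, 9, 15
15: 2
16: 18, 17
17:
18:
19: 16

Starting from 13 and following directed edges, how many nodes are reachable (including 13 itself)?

BFS from 13 visits: 13, 5, 8, 11, 9, 10, 3, 12, 1, 7, 14, 2, 4, 6, 15
Reachable nodes: 15 of 19 total.

15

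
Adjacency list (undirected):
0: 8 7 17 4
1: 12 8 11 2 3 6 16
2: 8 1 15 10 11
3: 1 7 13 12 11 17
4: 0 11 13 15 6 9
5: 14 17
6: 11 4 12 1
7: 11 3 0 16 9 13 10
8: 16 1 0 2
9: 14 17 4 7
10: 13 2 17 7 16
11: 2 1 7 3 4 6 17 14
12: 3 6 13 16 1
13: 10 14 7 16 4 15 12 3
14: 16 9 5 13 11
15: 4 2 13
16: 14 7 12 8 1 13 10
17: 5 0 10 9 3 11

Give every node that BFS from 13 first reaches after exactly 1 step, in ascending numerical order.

Level 0: 13
Level 1: 3, 4, 7, 10, 12, 14, 15, 16
Level 2: 0, 1, 2, 5, 6, 8, 9, 11, 17

3, 4, 7, 10, 12, 14, 15, 16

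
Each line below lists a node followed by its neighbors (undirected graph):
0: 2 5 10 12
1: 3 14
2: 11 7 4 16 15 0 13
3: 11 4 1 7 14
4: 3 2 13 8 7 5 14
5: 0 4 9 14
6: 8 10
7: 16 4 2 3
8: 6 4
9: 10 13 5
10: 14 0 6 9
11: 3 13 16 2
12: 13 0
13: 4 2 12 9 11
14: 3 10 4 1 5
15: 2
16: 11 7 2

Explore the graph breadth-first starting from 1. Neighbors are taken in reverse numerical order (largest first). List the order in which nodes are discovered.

Visit 1; enqueue 14, 3 → queue [14, 3]
Visit 14; enqueue 10, 5, 4 → queue [3, 10, 5, 4]
Visit 3; enqueue 11, 7 → queue [10, 5, 4, 11, 7]
Visit 10; enqueue 9, 6, 0 → queue [5, 4, 11, 7, 9, 6, 0]
Visit 5 → queue [4, 11, 7, 9, 6, 0]
Visit 4; enqueue 13, 8, 2 → queue [11, 7, 9, 6, 0, 13, 8, 2]
Visit 11; enqueue 16 → queue [7, 9, 6, 0, 13, 8, 2, 16]
Visit 7 → queue [9, 6, 0, 13, 8, 2, 16]
Visit 9 → queue [6, 0, 13, 8, 2, 16]
Visit 6 → queue [0, 13, 8, 2, 16]
Visit 0; enqueue 12 → queue [13, 8, 2, 16, 12]
Visit 13 → queue [8, 2, 16, 12]
Visit 8 → queue [2, 16, 12]
Visit 2; enqueue 15 → queue [16, 12, 15]
Visit 16 → queue [12, 15]
Visit 12 → queue [15]
Visit 15 → queue []

1, 14, 3, 10, 5, 4, 11, 7, 9, 6, 0, 13, 8, 2, 16, 12, 15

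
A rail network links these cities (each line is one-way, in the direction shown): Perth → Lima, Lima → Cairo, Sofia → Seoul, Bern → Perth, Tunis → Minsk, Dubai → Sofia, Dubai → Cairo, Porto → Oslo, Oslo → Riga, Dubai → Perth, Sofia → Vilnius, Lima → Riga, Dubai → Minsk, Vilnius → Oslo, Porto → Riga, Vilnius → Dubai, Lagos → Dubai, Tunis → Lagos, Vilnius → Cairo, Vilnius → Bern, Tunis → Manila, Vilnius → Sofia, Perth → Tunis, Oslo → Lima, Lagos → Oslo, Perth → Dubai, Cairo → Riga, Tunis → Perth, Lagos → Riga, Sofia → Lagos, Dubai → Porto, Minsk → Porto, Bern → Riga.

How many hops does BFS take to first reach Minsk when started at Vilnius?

2

Level 0: Vilnius
Level 1: Bern, Cairo, Dubai, Oslo, Sofia
Level 2: Lagos, Lima, Minsk, Perth, Porto, Riga, Seoul
Level 3: Tunis
Level 4: Manila
Minsk first appears at level 2.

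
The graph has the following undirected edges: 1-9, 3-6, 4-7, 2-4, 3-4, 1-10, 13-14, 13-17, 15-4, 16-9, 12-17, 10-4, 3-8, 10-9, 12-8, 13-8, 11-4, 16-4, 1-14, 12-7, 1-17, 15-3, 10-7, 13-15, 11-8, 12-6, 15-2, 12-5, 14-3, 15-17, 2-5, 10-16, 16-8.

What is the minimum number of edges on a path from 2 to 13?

Level 0: 2
Level 1: 4, 5, 15
Level 2: 3, 7, 10, 11, 12, 13, 16, 17
Level 3: 1, 6, 8, 9, 14
13 first appears at level 2.

2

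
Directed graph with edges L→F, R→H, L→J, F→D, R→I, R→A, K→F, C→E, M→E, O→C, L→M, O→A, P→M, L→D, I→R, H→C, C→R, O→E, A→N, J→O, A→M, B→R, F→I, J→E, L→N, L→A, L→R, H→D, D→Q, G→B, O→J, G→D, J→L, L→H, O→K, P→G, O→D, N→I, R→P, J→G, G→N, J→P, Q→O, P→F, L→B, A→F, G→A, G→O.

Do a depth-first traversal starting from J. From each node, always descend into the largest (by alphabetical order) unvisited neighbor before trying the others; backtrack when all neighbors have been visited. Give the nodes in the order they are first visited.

J, P, M, E, G, O, K, F, I, R, H, D, Q, C, A, N, B, L

Visit J
J → P
P → M
M → E
P → G
G → O
O → K
K → F
F → I
I → R
R → H
H → D
D → Q
H → C
R → A
A → N
G → B
J → L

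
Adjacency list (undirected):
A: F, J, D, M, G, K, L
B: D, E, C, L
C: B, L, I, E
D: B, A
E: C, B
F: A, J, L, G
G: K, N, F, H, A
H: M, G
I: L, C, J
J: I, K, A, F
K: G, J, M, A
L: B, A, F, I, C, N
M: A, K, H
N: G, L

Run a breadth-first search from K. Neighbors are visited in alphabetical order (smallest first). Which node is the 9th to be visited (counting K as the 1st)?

H

Visit K; enqueue A, G, J, M → queue [A, G, J, M]
Visit A; enqueue D, F, L → queue [G, J, M, D, F, L]
Visit G; enqueue H, N → queue [J, M, D, F, L, H, N]
Visit J; enqueue I → queue [M, D, F, L, H, N, I]
Visit M → queue [D, F, L, H, N, I]
Visit D; enqueue B → queue [F, L, H, N, I, B]
Visit F → queue [L, H, N, I, B]
Visit L; enqueue C → queue [H, N, I, B, C]
Visit H → queue [N, I, B, C]
Visit N → queue [I, B, C]
Visit I → queue [B, C]
Visit B; enqueue E → queue [C, E]
Visit C → queue [E]
Visit E → queue []

Visit order: K, A, G, J, M, D, F, L, H, N, I, B, C, E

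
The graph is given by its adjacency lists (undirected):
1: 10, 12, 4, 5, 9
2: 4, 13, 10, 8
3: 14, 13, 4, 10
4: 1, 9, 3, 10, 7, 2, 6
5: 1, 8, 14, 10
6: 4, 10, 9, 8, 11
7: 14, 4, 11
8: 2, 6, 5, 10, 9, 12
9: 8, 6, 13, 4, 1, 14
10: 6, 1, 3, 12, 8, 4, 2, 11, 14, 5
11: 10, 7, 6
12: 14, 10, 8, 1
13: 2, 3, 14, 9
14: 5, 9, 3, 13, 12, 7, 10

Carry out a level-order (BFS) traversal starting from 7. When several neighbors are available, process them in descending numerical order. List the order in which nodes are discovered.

Visit 7; enqueue 14, 11, 4 → queue [14, 11, 4]
Visit 14; enqueue 13, 12, 10, 9, 5, 3 → queue [11, 4, 13, 12, 10, 9, 5, 3]
Visit 11; enqueue 6 → queue [4, 13, 12, 10, 9, 5, 3, 6]
Visit 4; enqueue 2, 1 → queue [13, 12, 10, 9, 5, 3, 6, 2, 1]
Visit 13 → queue [12, 10, 9, 5, 3, 6, 2, 1]
Visit 12; enqueue 8 → queue [10, 9, 5, 3, 6, 2, 1, 8]
Visit 10 → queue [9, 5, 3, 6, 2, 1, 8]
Visit 9 → queue [5, 3, 6, 2, 1, 8]
Visit 5 → queue [3, 6, 2, 1, 8]
Visit 3 → queue [6, 2, 1, 8]
Visit 6 → queue [2, 1, 8]
Visit 2 → queue [1, 8]
Visit 1 → queue [8]
Visit 8 → queue []

7 14 11 4 13 12 10 9 5 3 6 2 1 8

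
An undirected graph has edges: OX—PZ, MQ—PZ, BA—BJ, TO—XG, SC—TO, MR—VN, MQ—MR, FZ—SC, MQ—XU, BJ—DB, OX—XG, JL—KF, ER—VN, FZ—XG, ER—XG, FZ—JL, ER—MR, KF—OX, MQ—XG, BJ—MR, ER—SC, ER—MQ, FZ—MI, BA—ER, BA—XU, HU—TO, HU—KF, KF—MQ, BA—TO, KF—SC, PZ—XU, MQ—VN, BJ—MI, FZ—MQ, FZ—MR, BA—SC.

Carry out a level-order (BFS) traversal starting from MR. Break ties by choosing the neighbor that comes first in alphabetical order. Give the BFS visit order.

Visit MR; enqueue BJ, ER, FZ, MQ, VN → queue [BJ, ER, FZ, MQ, VN]
Visit BJ; enqueue BA, DB, MI → queue [ER, FZ, MQ, VN, BA, DB, MI]
Visit ER; enqueue SC, XG → queue [FZ, MQ, VN, BA, DB, MI, SC, XG]
Visit FZ; enqueue JL → queue [MQ, VN, BA, DB, MI, SC, XG, JL]
Visit MQ; enqueue KF, PZ, XU → queue [VN, BA, DB, MI, SC, XG, JL, KF, PZ, XU]
Visit VN → queue [BA, DB, MI, SC, XG, JL, KF, PZ, XU]
Visit BA; enqueue TO → queue [DB, MI, SC, XG, JL, KF, PZ, XU, TO]
Visit DB → queue [MI, SC, XG, JL, KF, PZ, XU, TO]
Visit MI → queue [SC, XG, JL, KF, PZ, XU, TO]
Visit SC → queue [XG, JL, KF, PZ, XU, TO]
Visit XG; enqueue OX → queue [JL, KF, PZ, XU, TO, OX]
Visit JL → queue [KF, PZ, XU, TO, OX]
Visit KF; enqueue HU → queue [PZ, XU, TO, OX, HU]
Visit PZ → queue [XU, TO, OX, HU]
Visit XU → queue [TO, OX, HU]
Visit TO → queue [OX, HU]
Visit OX → queue [HU]
Visit HU → queue []

MR, BJ, ER, FZ, MQ, VN, BA, DB, MI, SC, XG, JL, KF, PZ, XU, TO, OX, HU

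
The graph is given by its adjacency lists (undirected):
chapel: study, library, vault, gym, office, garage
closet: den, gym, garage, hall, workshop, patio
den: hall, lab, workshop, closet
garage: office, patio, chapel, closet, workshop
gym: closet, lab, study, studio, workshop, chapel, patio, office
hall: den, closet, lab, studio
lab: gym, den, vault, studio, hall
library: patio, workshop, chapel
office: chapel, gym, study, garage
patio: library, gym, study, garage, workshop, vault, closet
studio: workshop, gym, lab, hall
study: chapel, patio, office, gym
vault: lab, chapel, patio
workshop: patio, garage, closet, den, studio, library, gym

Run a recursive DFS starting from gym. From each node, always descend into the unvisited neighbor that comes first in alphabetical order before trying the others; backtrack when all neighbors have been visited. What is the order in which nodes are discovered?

gym → chapel → garage → closet → den → hall → lab → studio → workshop → library → patio → study → office → vault

Visit gym
gym → chapel
chapel → garage
garage → closet
closet → den
den → hall
hall → lab
lab → studio
studio → workshop
workshop → library
library → patio
patio → study
study → office
patio → vault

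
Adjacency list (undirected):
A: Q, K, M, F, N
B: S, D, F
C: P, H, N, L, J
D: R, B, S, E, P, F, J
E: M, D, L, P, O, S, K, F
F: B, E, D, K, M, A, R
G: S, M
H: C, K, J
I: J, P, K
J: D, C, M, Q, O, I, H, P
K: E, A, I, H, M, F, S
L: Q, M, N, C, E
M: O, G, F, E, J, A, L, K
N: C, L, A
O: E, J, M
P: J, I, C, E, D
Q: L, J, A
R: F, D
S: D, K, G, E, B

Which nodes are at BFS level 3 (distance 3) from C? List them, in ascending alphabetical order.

B, F, G, R, S

Level 0: C
Level 1: H, J, L, N, P
Level 2: A, D, E, I, K, M, O, Q
Level 3: B, F, G, R, S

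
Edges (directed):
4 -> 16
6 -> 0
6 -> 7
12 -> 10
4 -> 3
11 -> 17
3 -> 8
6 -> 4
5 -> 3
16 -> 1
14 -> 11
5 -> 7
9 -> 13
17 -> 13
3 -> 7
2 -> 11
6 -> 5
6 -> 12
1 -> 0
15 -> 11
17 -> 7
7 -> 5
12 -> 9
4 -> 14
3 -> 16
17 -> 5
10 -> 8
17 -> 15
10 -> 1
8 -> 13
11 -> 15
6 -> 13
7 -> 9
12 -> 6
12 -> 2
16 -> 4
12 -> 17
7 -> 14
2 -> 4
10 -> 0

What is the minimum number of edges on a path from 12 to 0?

Level 0: 12
Level 1: 2, 6, 9, 10, 17
Level 2: 0, 1, 4, 5, 7, 8, 11, 13, 15
Level 3: 3, 14, 16
0 first appears at level 2.

2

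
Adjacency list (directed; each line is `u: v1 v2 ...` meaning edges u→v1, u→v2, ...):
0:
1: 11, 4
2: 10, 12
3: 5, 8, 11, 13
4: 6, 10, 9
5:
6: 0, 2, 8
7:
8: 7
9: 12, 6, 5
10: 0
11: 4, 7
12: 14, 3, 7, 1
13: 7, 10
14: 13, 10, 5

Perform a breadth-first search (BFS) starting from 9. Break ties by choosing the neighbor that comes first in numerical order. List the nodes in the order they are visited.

9 5 6 12 0 2 8 1 3 7 14 10 4 11 13

Visit 9; enqueue 5, 6, 12 → queue [5, 6, 12]
Visit 5 → queue [6, 12]
Visit 6; enqueue 0, 2, 8 → queue [12, 0, 2, 8]
Visit 12; enqueue 1, 3, 7, 14 → queue [0, 2, 8, 1, 3, 7, 14]
Visit 0 → queue [2, 8, 1, 3, 7, 14]
Visit 2; enqueue 10 → queue [8, 1, 3, 7, 14, 10]
Visit 8 → queue [1, 3, 7, 14, 10]
Visit 1; enqueue 4, 11 → queue [3, 7, 14, 10, 4, 11]
Visit 3; enqueue 13 → queue [7, 14, 10, 4, 11, 13]
Visit 7 → queue [14, 10, 4, 11, 13]
Visit 14 → queue [10, 4, 11, 13]
Visit 10 → queue [4, 11, 13]
Visit 4 → queue [11, 13]
Visit 11 → queue [13]
Visit 13 → queue []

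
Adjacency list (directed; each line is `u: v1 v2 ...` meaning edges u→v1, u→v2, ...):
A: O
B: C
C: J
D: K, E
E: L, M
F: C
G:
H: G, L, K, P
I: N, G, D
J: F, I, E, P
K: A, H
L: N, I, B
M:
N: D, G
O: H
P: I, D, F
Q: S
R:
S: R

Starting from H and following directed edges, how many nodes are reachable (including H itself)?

BFS from H visits: H, G, L, K, P, N, I, B, A, D, F, C, O, E, J, M
Reachable nodes: 16 of 19 total.

16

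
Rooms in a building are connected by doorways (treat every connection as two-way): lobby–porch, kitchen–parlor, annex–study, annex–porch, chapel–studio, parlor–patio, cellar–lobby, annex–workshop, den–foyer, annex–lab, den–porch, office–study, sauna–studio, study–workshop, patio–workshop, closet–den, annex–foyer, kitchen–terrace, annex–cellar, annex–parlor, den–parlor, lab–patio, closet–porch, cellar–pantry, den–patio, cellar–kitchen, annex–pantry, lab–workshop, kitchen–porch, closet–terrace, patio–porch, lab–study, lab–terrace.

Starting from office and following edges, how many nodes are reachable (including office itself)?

16

BFS from office visits: office, study, workshop, lab, annex, patio, terrace, porch, parlor, pantry, foyer, cellar, den, kitchen, closet, lobby
Reachable nodes: 16 of 19 total.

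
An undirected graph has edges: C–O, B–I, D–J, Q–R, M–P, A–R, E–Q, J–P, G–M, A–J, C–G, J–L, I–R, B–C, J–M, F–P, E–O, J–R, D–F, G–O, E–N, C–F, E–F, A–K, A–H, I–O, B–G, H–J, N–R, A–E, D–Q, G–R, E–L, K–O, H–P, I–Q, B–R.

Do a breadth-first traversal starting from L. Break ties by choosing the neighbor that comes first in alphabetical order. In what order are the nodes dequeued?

Visit L; enqueue E, J → queue [E, J]
Visit E; enqueue A, F, N, O, Q → queue [J, A, F, N, O, Q]
Visit J; enqueue D, H, M, P, R → queue [A, F, N, O, Q, D, H, M, P, R]
Visit A; enqueue K → queue [F, N, O, Q, D, H, M, P, R, K]
Visit F; enqueue C → queue [N, O, Q, D, H, M, P, R, K, C]
Visit N → queue [O, Q, D, H, M, P, R, K, C]
Visit O; enqueue G, I → queue [Q, D, H, M, P, R, K, C, G, I]
Visit Q → queue [D, H, M, P, R, K, C, G, I]
Visit D → queue [H, M, P, R, K, C, G, I]
Visit H → queue [M, P, R, K, C, G, I]
Visit M → queue [P, R, K, C, G, I]
Visit P → queue [R, K, C, G, I]
Visit R; enqueue B → queue [K, C, G, I, B]
Visit K → queue [C, G, I, B]
Visit C → queue [G, I, B]
Visit G → queue [I, B]
Visit I → queue [B]
Visit B → queue []

L → E → J → A → F → N → O → Q → D → H → M → P → R → K → C → G → I → B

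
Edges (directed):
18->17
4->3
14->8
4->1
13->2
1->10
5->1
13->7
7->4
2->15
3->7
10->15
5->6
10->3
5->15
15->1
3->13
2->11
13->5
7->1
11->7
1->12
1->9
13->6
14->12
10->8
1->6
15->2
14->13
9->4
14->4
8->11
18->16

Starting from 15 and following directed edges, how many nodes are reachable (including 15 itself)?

14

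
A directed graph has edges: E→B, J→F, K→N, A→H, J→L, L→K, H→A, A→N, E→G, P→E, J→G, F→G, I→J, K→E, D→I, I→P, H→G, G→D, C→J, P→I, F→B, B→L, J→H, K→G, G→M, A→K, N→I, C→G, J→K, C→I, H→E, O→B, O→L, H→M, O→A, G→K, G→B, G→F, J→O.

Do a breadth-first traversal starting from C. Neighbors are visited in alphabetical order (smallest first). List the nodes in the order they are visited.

C → G → I → J → B → D → F → K → M → P → H → L → O → E → N → A

Visit C; enqueue G, I, J → queue [G, I, J]
Visit G; enqueue B, D, F, K, M → queue [I, J, B, D, F, K, M]
Visit I; enqueue P → queue [J, B, D, F, K, M, P]
Visit J; enqueue H, L, O → queue [B, D, F, K, M, P, H, L, O]
Visit B → queue [D, F, K, M, P, H, L, O]
Visit D → queue [F, K, M, P, H, L, O]
Visit F → queue [K, M, P, H, L, O]
Visit K; enqueue E, N → queue [M, P, H, L, O, E, N]
Visit M → queue [P, H, L, O, E, N]
Visit P → queue [H, L, O, E, N]
Visit H; enqueue A → queue [L, O, E, N, A]
Visit L → queue [O, E, N, A]
Visit O → queue [E, N, A]
Visit E → queue [N, A]
Visit N → queue [A]
Visit A → queue []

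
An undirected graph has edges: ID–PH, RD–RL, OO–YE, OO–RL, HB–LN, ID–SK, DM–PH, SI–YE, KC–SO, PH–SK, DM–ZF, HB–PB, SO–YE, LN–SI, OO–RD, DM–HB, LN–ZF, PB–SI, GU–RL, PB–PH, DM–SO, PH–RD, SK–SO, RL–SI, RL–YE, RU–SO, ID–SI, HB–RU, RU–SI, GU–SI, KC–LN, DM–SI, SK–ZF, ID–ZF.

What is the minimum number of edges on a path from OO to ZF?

Level 0: OO
Level 1: RD, RL, YE
Level 2: GU, PH, SI, SO
Level 3: DM, ID, KC, LN, PB, RU, SK
Level 4: HB, ZF
ZF first appears at level 4.

4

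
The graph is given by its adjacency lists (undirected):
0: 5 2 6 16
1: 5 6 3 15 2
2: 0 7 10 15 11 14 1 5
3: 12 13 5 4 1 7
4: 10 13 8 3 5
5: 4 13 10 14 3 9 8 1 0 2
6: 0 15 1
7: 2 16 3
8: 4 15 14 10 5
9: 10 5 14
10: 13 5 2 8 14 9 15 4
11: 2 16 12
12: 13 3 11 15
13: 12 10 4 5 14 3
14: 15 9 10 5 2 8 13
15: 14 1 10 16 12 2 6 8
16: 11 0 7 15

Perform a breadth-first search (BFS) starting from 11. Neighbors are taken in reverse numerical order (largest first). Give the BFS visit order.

Visit 11; enqueue 16, 12, 2 → queue [16, 12, 2]
Visit 16; enqueue 15, 7, 0 → queue [12, 2, 15, 7, 0]
Visit 12; enqueue 13, 3 → queue [2, 15, 7, 0, 13, 3]
Visit 2; enqueue 14, 10, 5, 1 → queue [15, 7, 0, 13, 3, 14, 10, 5, 1]
Visit 15; enqueue 8, 6 → queue [7, 0, 13, 3, 14, 10, 5, 1, 8, 6]
Visit 7 → queue [0, 13, 3, 14, 10, 5, 1, 8, 6]
Visit 0 → queue [13, 3, 14, 10, 5, 1, 8, 6]
Visit 13; enqueue 4 → queue [3, 14, 10, 5, 1, 8, 6, 4]
Visit 3 → queue [14, 10, 5, 1, 8, 6, 4]
Visit 14; enqueue 9 → queue [10, 5, 1, 8, 6, 4, 9]
Visit 10 → queue [5, 1, 8, 6, 4, 9]
Visit 5 → queue [1, 8, 6, 4, 9]
Visit 1 → queue [8, 6, 4, 9]
Visit 8 → queue [6, 4, 9]
Visit 6 → queue [4, 9]
Visit 4 → queue [9]
Visit 9 → queue []

11 16 12 2 15 7 0 13 3 14 10 5 1 8 6 4 9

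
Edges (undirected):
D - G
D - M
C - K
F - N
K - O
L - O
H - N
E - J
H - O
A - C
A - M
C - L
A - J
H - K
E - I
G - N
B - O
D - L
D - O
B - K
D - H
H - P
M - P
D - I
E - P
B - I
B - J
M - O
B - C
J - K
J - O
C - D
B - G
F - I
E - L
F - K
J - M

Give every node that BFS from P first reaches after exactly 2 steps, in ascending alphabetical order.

Level 0: P
Level 1: E, H, M
Level 2: A, D, I, J, K, L, N, O
Level 3: B, C, F, G

A, D, I, J, K, L, N, O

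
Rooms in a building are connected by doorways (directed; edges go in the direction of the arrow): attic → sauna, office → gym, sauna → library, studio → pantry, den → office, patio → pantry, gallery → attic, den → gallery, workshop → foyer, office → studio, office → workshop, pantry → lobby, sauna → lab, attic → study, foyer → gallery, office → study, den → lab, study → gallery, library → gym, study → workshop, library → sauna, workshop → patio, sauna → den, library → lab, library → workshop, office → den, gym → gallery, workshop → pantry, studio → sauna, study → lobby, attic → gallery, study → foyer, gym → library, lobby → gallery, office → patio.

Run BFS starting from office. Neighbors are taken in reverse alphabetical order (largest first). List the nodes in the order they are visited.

Visit office; enqueue workshop, study, studio, patio, gym, den → queue [workshop, study, studio, patio, gym, den]
Visit workshop; enqueue pantry, foyer → queue [study, studio, patio, gym, den, pantry, foyer]
Visit study; enqueue lobby, gallery → queue [studio, patio, gym, den, pantry, foyer, lobby, gallery]
Visit studio; enqueue sauna → queue [patio, gym, den, pantry, foyer, lobby, gallery, sauna]
Visit patio → queue [gym, den, pantry, foyer, lobby, gallery, sauna]
Visit gym; enqueue library → queue [den, pantry, foyer, lobby, gallery, sauna, library]
Visit den; enqueue lab → queue [pantry, foyer, lobby, gallery, sauna, library, lab]
Visit pantry → queue [foyer, lobby, gallery, sauna, library, lab]
Visit foyer → queue [lobby, gallery, sauna, library, lab]
Visit lobby → queue [gallery, sauna, library, lab]
Visit gallery; enqueue attic → queue [sauna, library, lab, attic]
Visit sauna → queue [library, lab, attic]
Visit library → queue [lab, attic]
Visit lab → queue [attic]
Visit attic → queue []

office → workshop → study → studio → patio → gym → den → pantry → foyer → lobby → gallery → sauna → library → lab → attic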